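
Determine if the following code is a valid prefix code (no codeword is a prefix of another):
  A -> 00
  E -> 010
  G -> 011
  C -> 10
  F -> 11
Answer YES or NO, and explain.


Checking each pair (does one codeword prefix another?):
  A='00' vs E='010': no prefix
  A='00' vs G='011': no prefix
  A='00' vs C='10': no prefix
  A='00' vs F='11': no prefix
  E='010' vs A='00': no prefix
  E='010' vs G='011': no prefix
  E='010' vs C='10': no prefix
  E='010' vs F='11': no prefix
  G='011' vs A='00': no prefix
  G='011' vs E='010': no prefix
  G='011' vs C='10': no prefix
  G='011' vs F='11': no prefix
  C='10' vs A='00': no prefix
  C='10' vs E='010': no prefix
  C='10' vs G='011': no prefix
  C='10' vs F='11': no prefix
  F='11' vs A='00': no prefix
  F='11' vs E='010': no prefix
  F='11' vs G='011': no prefix
  F='11' vs C='10': no prefix
No violation found over all pairs.

YES -- this is a valid prefix code. No codeword is a prefix of any other codeword.


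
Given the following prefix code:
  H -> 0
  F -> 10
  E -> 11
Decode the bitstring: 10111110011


Decoding step by step:
Bits 10 -> F
Bits 11 -> E
Bits 11 -> E
Bits 10 -> F
Bits 0 -> H
Bits 11 -> E


Decoded message: FEEFHE


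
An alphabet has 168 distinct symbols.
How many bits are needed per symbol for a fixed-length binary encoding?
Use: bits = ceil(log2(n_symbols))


log2(168) = 7.3923
Bracket: 2^7 = 128 < 168 <= 2^8 = 256
So ceil(log2(168)) = 8

bits = ceil(log2(168)) = ceil(7.3923) = 8 bits


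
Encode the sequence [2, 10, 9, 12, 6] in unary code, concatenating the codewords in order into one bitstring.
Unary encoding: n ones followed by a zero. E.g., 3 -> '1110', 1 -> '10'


Encode each number as n ones followed by a terminating 0:
  2 -> 110 (3 bits)
  10 -> 11111111110 (11 bits)
  9 -> 1111111110 (10 bits)
  12 -> 1111111111110 (13 bits)
  6 -> 1111110 (7 bits)
Total length = 3 + 11 + 10 + 13 + 7 = 44 bits.

Unary([2, 10, 9, 12, 6]) = 11011111111110111111111011111111111101111110 (44 bits)


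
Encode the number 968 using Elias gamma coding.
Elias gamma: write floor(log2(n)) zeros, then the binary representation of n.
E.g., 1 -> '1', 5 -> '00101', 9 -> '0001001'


num_bits = floor(log2(968)) + 1 = 10
leading_zeros = num_bits - 1 = 9
binary(968) = 1111001000

Elias gamma(968) = '000000000' + '1111001000' = 0000000001111001000 (19 bits)


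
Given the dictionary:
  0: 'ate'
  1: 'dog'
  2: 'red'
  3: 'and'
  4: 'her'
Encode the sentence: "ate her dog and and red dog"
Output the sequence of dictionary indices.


Look up each word in the dictionary:
  'ate' -> 0
  'her' -> 4
  'dog' -> 1
  'and' -> 3
  'and' -> 3
  'red' -> 2
  'dog' -> 1

Encoded: [0, 4, 1, 3, 3, 2, 1]


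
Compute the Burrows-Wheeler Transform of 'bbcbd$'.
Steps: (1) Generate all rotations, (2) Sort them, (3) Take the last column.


Rotations (sorted):
  0: $bbcbd -> last char: d
  1: bbcbd$ -> last char: $
  2: bcbd$b -> last char: b
  3: bd$bbc -> last char: c
  4: cbd$bb -> last char: b
  5: d$bbcb -> last char: b


BWT = d$bcbb


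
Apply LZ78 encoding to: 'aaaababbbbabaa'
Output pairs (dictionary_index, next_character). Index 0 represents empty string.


LZ78 encoding steps:
Dictionary: {0: ''}
Step 1: w='' (idx 0), next='a' -> output (0, 'a'), add 'a' as idx 1
Step 2: w='a' (idx 1), next='a' -> output (1, 'a'), add 'aa' as idx 2
Step 3: w='a' (idx 1), next='b' -> output (1, 'b'), add 'ab' as idx 3
Step 4: w='ab' (idx 3), next='b' -> output (3, 'b'), add 'abb' as idx 4
Step 5: w='' (idx 0), next='b' -> output (0, 'b'), add 'b' as idx 5
Step 6: w='b' (idx 5), next='a' -> output (5, 'a'), add 'ba' as idx 6
Step 7: w='ba' (idx 6), next='a' -> output (6, 'a'), add 'baa' as idx 7


Encoded: [(0, 'a'), (1, 'a'), (1, 'b'), (3, 'b'), (0, 'b'), (5, 'a'), (6, 'a')]


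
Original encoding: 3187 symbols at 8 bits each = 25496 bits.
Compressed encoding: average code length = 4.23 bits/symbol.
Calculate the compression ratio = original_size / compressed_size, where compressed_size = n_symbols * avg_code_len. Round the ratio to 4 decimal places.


original_size = n_symbols * orig_bits = 3187 * 8 = 25496 bits
compressed_size = n_symbols * avg_code_len = 3187 * 4.23 = 13481.01 bits
ratio = original_size / compressed_size = 25496 / 13481.01 = 1.8913

Compression ratio = 1.8913


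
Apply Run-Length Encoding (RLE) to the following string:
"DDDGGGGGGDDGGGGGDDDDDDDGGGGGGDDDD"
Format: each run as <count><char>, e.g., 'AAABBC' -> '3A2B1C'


Scanning runs left to right:
  i=0: run of 'D' x 3 -> '3D'
  i=3: run of 'G' x 6 -> '6G'
  i=9: run of 'D' x 2 -> '2D'
  i=11: run of 'G' x 5 -> '5G'
  i=16: run of 'D' x 7 -> '7D'
  i=23: run of 'G' x 6 -> '6G'
  i=29: run of 'D' x 4 -> '4D'

RLE = 3D6G2D5G7D6G4D


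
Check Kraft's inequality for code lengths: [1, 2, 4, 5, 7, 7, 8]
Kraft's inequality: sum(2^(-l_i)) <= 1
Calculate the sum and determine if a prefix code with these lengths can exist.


Sum = 2^(-1) + 2^(-2) + 2^(-4) + 2^(-5) + 2^(-7) + 2^(-7) + 2^(-8)
    = 0.5 + 0.25 + 0.0625 + 0.03125 + 0.0078125 + 0.0078125 + 0.00390625
    = 221/256 = 0.86328125
Since 0.86328125 <= 1, Kraft's inequality IS satisfied.
A prefix code with these lengths CAN exist.

Kraft sum = 0.86328125. Satisfied.


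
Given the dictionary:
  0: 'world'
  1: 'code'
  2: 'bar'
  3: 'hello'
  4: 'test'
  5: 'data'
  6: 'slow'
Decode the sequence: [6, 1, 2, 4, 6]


Look up each index in the dictionary:
  6 -> 'slow'
  1 -> 'code'
  2 -> 'bar'
  4 -> 'test'
  6 -> 'slow'

Decoded: "slow code bar test slow"


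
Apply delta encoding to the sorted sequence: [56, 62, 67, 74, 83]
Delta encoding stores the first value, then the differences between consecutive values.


First value: 56
Deltas:
  62 - 56 = 6
  67 - 62 = 5
  74 - 67 = 7
  83 - 74 = 9


Delta encoded: [56, 6, 5, 7, 9]


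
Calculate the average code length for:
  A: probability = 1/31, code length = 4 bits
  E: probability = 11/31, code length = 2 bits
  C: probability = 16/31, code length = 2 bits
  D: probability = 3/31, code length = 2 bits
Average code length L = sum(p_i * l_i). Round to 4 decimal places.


Weighted contributions p_i * l_i:
  A: (1/31) * 4 = 4/31
  E: (11/31) * 2 = 22/31
  C: (16/31) * 2 = 32/31
  D: (3/31) * 2 = 6/31
Sum = (4 + 22 + 32 + 6)/31 = 64/31

L = 64/31 = 2.0645 bits/symbol


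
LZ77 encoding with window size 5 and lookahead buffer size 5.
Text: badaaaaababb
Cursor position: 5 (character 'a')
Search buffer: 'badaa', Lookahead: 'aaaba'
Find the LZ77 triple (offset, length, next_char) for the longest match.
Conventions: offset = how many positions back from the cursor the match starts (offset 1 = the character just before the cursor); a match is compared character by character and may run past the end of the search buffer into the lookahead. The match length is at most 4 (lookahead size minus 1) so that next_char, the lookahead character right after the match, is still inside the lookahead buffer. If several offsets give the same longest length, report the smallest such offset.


Try each offset into the search buffer:
  offset=1 (pos 4, char 'a'): match length 3
  offset=2 (pos 3, char 'a'): match length 3
  offset=3 (pos 2, char 'd'): match length 0
  offset=4 (pos 1, char 'a'): match length 1
  offset=5 (pos 0, char 'b'): match length 0
Longest match has length 3, found at offsets 1, 2; take the smallest, offset 1.
next_char = character at position 5 + 3 = 8 -> 'b'

Best match: offset=1, length=3 (matching 'aaa' starting at position 4)
LZ77 triple: (1, 3, 'b')


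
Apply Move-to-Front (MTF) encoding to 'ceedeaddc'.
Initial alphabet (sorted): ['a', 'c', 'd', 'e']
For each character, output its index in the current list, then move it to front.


MTF encoding:
'c': index 1 in ['a', 'c', 'd', 'e'] -> ['c', 'a', 'd', 'e']
'e': index 3 in ['c', 'a', 'd', 'e'] -> ['e', 'c', 'a', 'd']
'e': index 0 in ['e', 'c', 'a', 'd'] -> ['e', 'c', 'a', 'd']
'd': index 3 in ['e', 'c', 'a', 'd'] -> ['d', 'e', 'c', 'a']
'e': index 1 in ['d', 'e', 'c', 'a'] -> ['e', 'd', 'c', 'a']
'a': index 3 in ['e', 'd', 'c', 'a'] -> ['a', 'e', 'd', 'c']
'd': index 2 in ['a', 'e', 'd', 'c'] -> ['d', 'a', 'e', 'c']
'd': index 0 in ['d', 'a', 'e', 'c'] -> ['d', 'a', 'e', 'c']
'c': index 3 in ['d', 'a', 'e', 'c'] -> ['c', 'd', 'a', 'e']


Output: [1, 3, 0, 3, 1, 3, 2, 0, 3]


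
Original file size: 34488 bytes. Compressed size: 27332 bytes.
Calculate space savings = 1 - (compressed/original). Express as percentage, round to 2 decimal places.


ratio = compressed/original = 27332/34488 = 0.792508
savings = 1 - ratio = 1 - 0.792508 = 0.207492
as a percentage: 0.207492 * 100 = 20.75%

Space savings = 1 - 27332/34488 = 20.75%


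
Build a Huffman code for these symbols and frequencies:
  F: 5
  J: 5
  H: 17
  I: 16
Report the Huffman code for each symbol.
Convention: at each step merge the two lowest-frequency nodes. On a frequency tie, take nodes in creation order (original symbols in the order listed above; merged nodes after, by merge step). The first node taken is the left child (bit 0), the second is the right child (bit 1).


Huffman tree construction:
Step 1: Merge F(5) + J(5) = 10
Step 2: Merge (F+J)(10) + I(16) = 26
Step 3: Merge H(17) + ((F+J)+I)(26) = 43
Read each symbol's code off the tree from the root (left child = 0, right child = 1).

Codes:
  F: 100 (length 3)
  J: 101 (length 3)
  H: 0 (length 1)
  I: 11 (length 2)
Average code length: 79/43 = 1.8372 bits/symbol


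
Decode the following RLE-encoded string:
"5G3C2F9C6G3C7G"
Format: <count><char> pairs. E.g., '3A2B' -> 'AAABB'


Expanding each <count><char> pair:
  5G -> 'GGGGG'
  3C -> 'CCC'
  2F -> 'FF'
  9C -> 'CCCCCCCCC'
  6G -> 'GGGGGG'
  3C -> 'CCC'
  7G -> 'GGGGGGG'

Decoded = GGGGGCCCFFCCCCCCCCCGGGGGGCCCGGGGGGG


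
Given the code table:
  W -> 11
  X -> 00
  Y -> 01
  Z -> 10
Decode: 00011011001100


Decoding:
00 -> X
01 -> Y
10 -> Z
11 -> W
00 -> X
11 -> W
00 -> X


Result: XYZWXWX


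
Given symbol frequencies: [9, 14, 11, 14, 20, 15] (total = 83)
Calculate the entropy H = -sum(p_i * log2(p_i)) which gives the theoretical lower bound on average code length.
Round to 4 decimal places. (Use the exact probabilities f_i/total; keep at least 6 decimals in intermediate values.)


Per-symbol terms -p_i * log2(p_i) with p_i = f_i/83:
  p = 9/83 = 0.108434: log2(p) = -3.205114, -p*log2(p) = 0.347543
  p = 14/83 = 0.168675: log2(p) = -2.567685, -p*log2(p) = 0.433103
  p = 11/83 = 0.132530: log2(p) = -2.915608, -p*log2(p) = 0.386406
  p = 14/83 = 0.168675: log2(p) = -2.567685, -p*log2(p) = 0.433103
  p = 20/83 = 0.240964: log2(p) = -2.053111, -p*log2(p) = 0.494726
  p = 15/83 = 0.180723: log2(p) = -2.468149, -p*log2(p) = 0.446051
H = 0.347543 + 0.433103 + 0.386406 + 0.433103 + 0.494726 + 0.446051 = 2.540932

H = 2.5409 bits/symbol


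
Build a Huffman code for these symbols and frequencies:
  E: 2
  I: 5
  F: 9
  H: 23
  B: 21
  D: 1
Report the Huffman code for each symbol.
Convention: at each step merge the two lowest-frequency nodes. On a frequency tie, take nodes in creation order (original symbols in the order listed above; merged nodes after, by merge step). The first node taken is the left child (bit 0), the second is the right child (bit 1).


Huffman tree construction:
Step 1: Merge D(1) + E(2) = 3
Step 2: Merge (D+E)(3) + I(5) = 8
Step 3: Merge ((D+E)+I)(8) + F(9) = 17
Step 4: Merge (((D+E)+I)+F)(17) + B(21) = 38
Step 5: Merge H(23) + ((((D+E)+I)+F)+B)(38) = 61
Read each symbol's code off the tree from the root (left child = 0, right child = 1).

Codes:
  E: 10001 (length 5)
  I: 1001 (length 4)
  F: 101 (length 3)
  H: 0 (length 1)
  B: 11 (length 2)
  D: 10000 (length 5)
Average code length: 127/61 = 2.0820 bits/symbol


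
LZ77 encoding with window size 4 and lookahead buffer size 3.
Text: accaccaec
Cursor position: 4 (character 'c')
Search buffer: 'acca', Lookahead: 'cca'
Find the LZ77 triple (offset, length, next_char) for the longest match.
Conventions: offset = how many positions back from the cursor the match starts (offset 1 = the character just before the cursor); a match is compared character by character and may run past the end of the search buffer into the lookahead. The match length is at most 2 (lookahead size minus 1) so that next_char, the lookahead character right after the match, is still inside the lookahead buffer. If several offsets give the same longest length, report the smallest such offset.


Try each offset into the search buffer:
  offset=1 (pos 3, char 'a'): match length 0
  offset=2 (pos 2, char 'c'): match length 1
  offset=3 (pos 1, char 'c'): match length 2
  offset=4 (pos 0, char 'a'): match length 0
Longest match has length 2 at offset 3.
next_char = character at position 4 + 2 = 6 -> 'a'

Best match: offset=3, length=2 (matching 'cc' starting at position 1)
LZ77 triple: (3, 2, 'a')


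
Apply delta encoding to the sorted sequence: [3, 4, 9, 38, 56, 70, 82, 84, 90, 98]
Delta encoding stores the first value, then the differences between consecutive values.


First value: 3
Deltas:
  4 - 3 = 1
  9 - 4 = 5
  38 - 9 = 29
  56 - 38 = 18
  70 - 56 = 14
  82 - 70 = 12
  84 - 82 = 2
  90 - 84 = 6
  98 - 90 = 8


Delta encoded: [3, 1, 5, 29, 18, 14, 12, 2, 6, 8]


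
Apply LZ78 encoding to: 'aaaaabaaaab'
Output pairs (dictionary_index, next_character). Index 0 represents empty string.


LZ78 encoding steps:
Dictionary: {0: ''}
Step 1: w='' (idx 0), next='a' -> output (0, 'a'), add 'a' as idx 1
Step 2: w='a' (idx 1), next='a' -> output (1, 'a'), add 'aa' as idx 2
Step 3: w='aa' (idx 2), next='b' -> output (2, 'b'), add 'aab' as idx 3
Step 4: w='aa' (idx 2), next='a' -> output (2, 'a'), add 'aaa' as idx 4
Step 5: w='a' (idx 1), next='b' -> output (1, 'b'), add 'ab' as idx 5


Encoded: [(0, 'a'), (1, 'a'), (2, 'b'), (2, 'a'), (1, 'b')]


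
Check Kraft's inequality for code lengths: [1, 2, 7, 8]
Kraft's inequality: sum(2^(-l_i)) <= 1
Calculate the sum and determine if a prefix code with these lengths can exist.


Sum = 2^(-1) + 2^(-2) + 2^(-7) + 2^(-8)
    = 0.5 + 0.25 + 0.0078125 + 0.00390625
    = 195/256 = 0.76171875
Since 0.76171875 <= 1, Kraft's inequality IS satisfied.
A prefix code with these lengths CAN exist.

Kraft sum = 0.76171875. Satisfied.


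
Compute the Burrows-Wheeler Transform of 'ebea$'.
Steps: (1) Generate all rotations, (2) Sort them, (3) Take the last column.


Rotations (sorted):
  0: $ebea -> last char: a
  1: a$ebe -> last char: e
  2: bea$e -> last char: e
  3: ea$eb -> last char: b
  4: ebea$ -> last char: $


BWT = aeeb$


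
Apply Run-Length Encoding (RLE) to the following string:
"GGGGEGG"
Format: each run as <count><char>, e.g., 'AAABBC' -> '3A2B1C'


Scanning runs left to right:
  i=0: run of 'G' x 4 -> '4G'
  i=4: run of 'E' x 1 -> '1E'
  i=5: run of 'G' x 2 -> '2G'

RLE = 4G1E2G


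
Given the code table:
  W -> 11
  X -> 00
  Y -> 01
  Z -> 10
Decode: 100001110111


Decoding:
10 -> Z
00 -> X
01 -> Y
11 -> W
01 -> Y
11 -> W


Result: ZXYWYW


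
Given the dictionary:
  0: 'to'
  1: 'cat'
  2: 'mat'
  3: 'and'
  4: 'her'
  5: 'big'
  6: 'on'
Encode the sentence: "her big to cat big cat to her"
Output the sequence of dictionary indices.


Look up each word in the dictionary:
  'her' -> 4
  'big' -> 5
  'to' -> 0
  'cat' -> 1
  'big' -> 5
  'cat' -> 1
  'to' -> 0
  'her' -> 4

Encoded: [4, 5, 0, 1, 5, 1, 0, 4]


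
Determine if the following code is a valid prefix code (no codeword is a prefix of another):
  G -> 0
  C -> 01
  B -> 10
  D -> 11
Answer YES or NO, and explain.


Checking each pair (does one codeword prefix another?):
  G='0' vs C='01': prefix -- VIOLATION

NO -- this is NOT a valid prefix code. G (0) is a prefix of C (01).


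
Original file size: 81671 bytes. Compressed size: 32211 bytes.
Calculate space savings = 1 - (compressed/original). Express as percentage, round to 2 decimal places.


ratio = compressed/original = 32211/81671 = 0.394399
savings = 1 - ratio = 1 - 0.394399 = 0.605601
as a percentage: 0.605601 * 100 = 60.56%

Space savings = 1 - 32211/81671 = 60.56%


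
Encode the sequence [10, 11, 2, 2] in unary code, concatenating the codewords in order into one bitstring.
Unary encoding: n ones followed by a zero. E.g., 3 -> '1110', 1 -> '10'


Encode each number as n ones followed by a terminating 0:
  10 -> 11111111110 (11 bits)
  11 -> 111111111110 (12 bits)
  2 -> 110 (3 bits)
  2 -> 110 (3 bits)
Total length = 11 + 12 + 3 + 3 = 29 bits.

Unary([10, 11, 2, 2]) = 11111111110111111111110110110 (29 bits)


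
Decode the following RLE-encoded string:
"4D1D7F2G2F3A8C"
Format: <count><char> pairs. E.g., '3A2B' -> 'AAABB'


Expanding each <count><char> pair:
  4D -> 'DDDD'
  1D -> 'D'
  7F -> 'FFFFFFF'
  2G -> 'GG'
  2F -> 'FF'
  3A -> 'AAA'
  8C -> 'CCCCCCCC'

Decoded = DDDDDFFFFFFFGGFFAAACCCCCCCC


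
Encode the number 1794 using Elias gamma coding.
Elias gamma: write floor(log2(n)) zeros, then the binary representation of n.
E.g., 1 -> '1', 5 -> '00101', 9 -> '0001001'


num_bits = floor(log2(1794)) + 1 = 11
leading_zeros = num_bits - 1 = 10
binary(1794) = 11100000010

Elias gamma(1794) = '0000000000' + '11100000010' = 000000000011100000010 (21 bits)


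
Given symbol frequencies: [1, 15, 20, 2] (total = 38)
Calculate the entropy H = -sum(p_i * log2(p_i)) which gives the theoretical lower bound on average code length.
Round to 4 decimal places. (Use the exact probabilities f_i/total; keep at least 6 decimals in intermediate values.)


Per-symbol terms -p_i * log2(p_i) with p_i = f_i/38:
  p = 1/38 = 0.026316: log2(p) = -5.247928, -p*log2(p) = 0.138103
  p = 15/38 = 0.394737: log2(p) = -1.341037, -p*log2(p) = 0.529357
  p = 20/38 = 0.526316: log2(p) = -0.925999, -p*log2(p) = 0.487368
  p = 2/38 = 0.052632: log2(p) = -4.247928, -p*log2(p) = 0.223575
H = 0.138103 + 0.529357 + 0.487368 + 0.223575 = 1.378403

H = 1.3784 bits/symbol


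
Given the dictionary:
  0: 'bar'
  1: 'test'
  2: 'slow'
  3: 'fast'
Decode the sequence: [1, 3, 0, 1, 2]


Look up each index in the dictionary:
  1 -> 'test'
  3 -> 'fast'
  0 -> 'bar'
  1 -> 'test'
  2 -> 'slow'

Decoded: "test fast bar test slow"


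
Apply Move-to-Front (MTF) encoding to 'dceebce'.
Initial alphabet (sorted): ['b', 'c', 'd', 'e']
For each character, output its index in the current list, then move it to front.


MTF encoding:
'd': index 2 in ['b', 'c', 'd', 'e'] -> ['d', 'b', 'c', 'e']
'c': index 2 in ['d', 'b', 'c', 'e'] -> ['c', 'd', 'b', 'e']
'e': index 3 in ['c', 'd', 'b', 'e'] -> ['e', 'c', 'd', 'b']
'e': index 0 in ['e', 'c', 'd', 'b'] -> ['e', 'c', 'd', 'b']
'b': index 3 in ['e', 'c', 'd', 'b'] -> ['b', 'e', 'c', 'd']
'c': index 2 in ['b', 'e', 'c', 'd'] -> ['c', 'b', 'e', 'd']
'e': index 2 in ['c', 'b', 'e', 'd'] -> ['e', 'c', 'b', 'd']


Output: [2, 2, 3, 0, 3, 2, 2]


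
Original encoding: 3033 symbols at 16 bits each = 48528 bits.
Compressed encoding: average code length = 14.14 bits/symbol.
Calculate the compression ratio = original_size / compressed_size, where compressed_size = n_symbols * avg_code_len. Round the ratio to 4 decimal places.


original_size = n_symbols * orig_bits = 3033 * 16 = 48528 bits
compressed_size = n_symbols * avg_code_len = 3033 * 14.14 = 42886.62 bits
ratio = original_size / compressed_size = 48528 / 42886.62 = 1.1315

Compression ratio = 1.1315


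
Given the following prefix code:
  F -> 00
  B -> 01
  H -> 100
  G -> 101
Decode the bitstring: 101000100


Decoding step by step:
Bits 101 -> G
Bits 00 -> F
Bits 01 -> B
Bits 00 -> F


Decoded message: GFBF


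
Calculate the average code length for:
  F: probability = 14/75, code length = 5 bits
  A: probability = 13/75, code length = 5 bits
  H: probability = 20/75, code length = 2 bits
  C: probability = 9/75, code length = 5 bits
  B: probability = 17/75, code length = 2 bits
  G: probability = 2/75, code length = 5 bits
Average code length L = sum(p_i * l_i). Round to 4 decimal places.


Weighted contributions p_i * l_i:
  F: (14/75) * 5 = 70/75
  A: (13/75) * 5 = 65/75
  H: (20/75) * 2 = 40/75
  C: (9/75) * 5 = 45/75
  B: (17/75) * 2 = 34/75
  G: (2/75) * 5 = 10/75
Sum = (70 + 65 + 40 + 45 + 34 + 10)/75 = 264/75

L = 264/75 = 3.5200 bits/symbol


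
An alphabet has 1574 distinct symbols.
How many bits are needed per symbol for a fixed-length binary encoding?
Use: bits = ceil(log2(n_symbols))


log2(1574) = 10.6202
Bracket: 2^10 = 1024 < 1574 <= 2^11 = 2048
So ceil(log2(1574)) = 11

bits = ceil(log2(1574)) = ceil(10.6202) = 11 bits


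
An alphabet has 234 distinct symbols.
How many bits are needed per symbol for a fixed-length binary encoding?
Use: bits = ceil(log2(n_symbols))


log2(234) = 7.8704
Bracket: 2^7 = 128 < 234 <= 2^8 = 256
So ceil(log2(234)) = 8

bits = ceil(log2(234)) = ceil(7.8704) = 8 bits


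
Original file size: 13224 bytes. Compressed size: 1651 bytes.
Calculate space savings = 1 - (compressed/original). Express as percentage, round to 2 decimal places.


ratio = compressed/original = 1651/13224 = 0.124849
savings = 1 - ratio = 1 - 0.124849 = 0.875151
as a percentage: 0.875151 * 100 = 87.52%

Space savings = 1 - 1651/13224 = 87.52%


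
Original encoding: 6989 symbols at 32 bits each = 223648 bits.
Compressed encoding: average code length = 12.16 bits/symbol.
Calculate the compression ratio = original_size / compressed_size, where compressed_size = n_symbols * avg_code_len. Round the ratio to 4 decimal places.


original_size = n_symbols * orig_bits = 6989 * 32 = 223648 bits
compressed_size = n_symbols * avg_code_len = 6989 * 12.16 = 84986.24 bits
ratio = original_size / compressed_size = 223648 / 84986.24 = 2.6316

Compression ratio = 2.6316


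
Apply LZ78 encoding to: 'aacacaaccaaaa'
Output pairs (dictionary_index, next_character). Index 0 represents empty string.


LZ78 encoding steps:
Dictionary: {0: ''}
Step 1: w='' (idx 0), next='a' -> output (0, 'a'), add 'a' as idx 1
Step 2: w='a' (idx 1), next='c' -> output (1, 'c'), add 'ac' as idx 2
Step 3: w='ac' (idx 2), next='a' -> output (2, 'a'), add 'aca' as idx 3
Step 4: w='ac' (idx 2), next='c' -> output (2, 'c'), add 'acc' as idx 4
Step 5: w='a' (idx 1), next='a' -> output (1, 'a'), add 'aa' as idx 5
Step 6: w='aa' (idx 5), end of input -> output (5, '')


Encoded: [(0, 'a'), (1, 'c'), (2, 'a'), (2, 'c'), (1, 'a'), (5, '')]


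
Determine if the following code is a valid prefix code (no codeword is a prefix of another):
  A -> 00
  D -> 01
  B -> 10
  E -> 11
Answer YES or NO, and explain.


Checking each pair (does one codeword prefix another?):
  A='00' vs D='01': no prefix
  A='00' vs B='10': no prefix
  A='00' vs E='11': no prefix
  D='01' vs A='00': no prefix
  D='01' vs B='10': no prefix
  D='01' vs E='11': no prefix
  B='10' vs A='00': no prefix
  B='10' vs D='01': no prefix
  B='10' vs E='11': no prefix
  E='11' vs A='00': no prefix
  E='11' vs D='01': no prefix
  E='11' vs B='10': no prefix
No violation found over all pairs.

YES -- this is a valid prefix code. No codeword is a prefix of any other codeword.


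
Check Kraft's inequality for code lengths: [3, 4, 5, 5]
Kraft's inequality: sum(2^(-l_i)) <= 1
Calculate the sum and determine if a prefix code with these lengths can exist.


Sum = 2^(-3) + 2^(-4) + 2^(-5) + 2^(-5)
    = 0.125 + 0.0625 + 0.03125 + 0.03125
    = 8/32 = 0.25
Since 0.25 <= 1, Kraft's inequality IS satisfied.
A prefix code with these lengths CAN exist.

Kraft sum = 0.25. Satisfied.


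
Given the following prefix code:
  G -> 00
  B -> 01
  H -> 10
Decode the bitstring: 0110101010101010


Decoding step by step:
Bits 01 -> B
Bits 10 -> H
Bits 10 -> H
Bits 10 -> H
Bits 10 -> H
Bits 10 -> H
Bits 10 -> H
Bits 10 -> H


Decoded message: BHHHHHHH


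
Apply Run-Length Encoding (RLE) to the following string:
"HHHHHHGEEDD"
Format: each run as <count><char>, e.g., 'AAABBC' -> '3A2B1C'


Scanning runs left to right:
  i=0: run of 'H' x 6 -> '6H'
  i=6: run of 'G' x 1 -> '1G'
  i=7: run of 'E' x 2 -> '2E'
  i=9: run of 'D' x 2 -> '2D'

RLE = 6H1G2E2D


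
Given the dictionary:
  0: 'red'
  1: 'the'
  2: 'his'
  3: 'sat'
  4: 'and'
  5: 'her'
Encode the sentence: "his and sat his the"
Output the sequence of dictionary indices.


Look up each word in the dictionary:
  'his' -> 2
  'and' -> 4
  'sat' -> 3
  'his' -> 2
  'the' -> 1

Encoded: [2, 4, 3, 2, 1]


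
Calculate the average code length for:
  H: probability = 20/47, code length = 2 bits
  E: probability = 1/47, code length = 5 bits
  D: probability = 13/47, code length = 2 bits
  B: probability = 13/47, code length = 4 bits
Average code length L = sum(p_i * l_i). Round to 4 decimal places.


Weighted contributions p_i * l_i:
  H: (20/47) * 2 = 40/47
  E: (1/47) * 5 = 5/47
  D: (13/47) * 2 = 26/47
  B: (13/47) * 4 = 52/47
Sum = (40 + 5 + 26 + 52)/47 = 123/47

L = 123/47 = 2.6170 bits/symbol


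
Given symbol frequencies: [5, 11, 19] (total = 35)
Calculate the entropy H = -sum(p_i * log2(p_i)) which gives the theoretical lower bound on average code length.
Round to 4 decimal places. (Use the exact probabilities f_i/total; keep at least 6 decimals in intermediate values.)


Per-symbol terms -p_i * log2(p_i) with p_i = f_i/35:
  p = 5/35 = 0.142857: log2(p) = -2.807355, -p*log2(p) = 0.401051
  p = 11/35 = 0.314286: log2(p) = -1.669851, -p*log2(p) = 0.524810
  p = 19/35 = 0.542857: log2(p) = -0.881356, -p*log2(p) = 0.478450
H = 0.401051 + 0.524810 + 0.478450 = 1.404311

H = 1.4043 bits/symbol


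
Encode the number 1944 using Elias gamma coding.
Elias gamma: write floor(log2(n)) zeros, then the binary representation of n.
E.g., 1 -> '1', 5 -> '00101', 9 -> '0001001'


num_bits = floor(log2(1944)) + 1 = 11
leading_zeros = num_bits - 1 = 10
binary(1944) = 11110011000

Elias gamma(1944) = '0000000000' + '11110011000' = 000000000011110011000 (21 bits)


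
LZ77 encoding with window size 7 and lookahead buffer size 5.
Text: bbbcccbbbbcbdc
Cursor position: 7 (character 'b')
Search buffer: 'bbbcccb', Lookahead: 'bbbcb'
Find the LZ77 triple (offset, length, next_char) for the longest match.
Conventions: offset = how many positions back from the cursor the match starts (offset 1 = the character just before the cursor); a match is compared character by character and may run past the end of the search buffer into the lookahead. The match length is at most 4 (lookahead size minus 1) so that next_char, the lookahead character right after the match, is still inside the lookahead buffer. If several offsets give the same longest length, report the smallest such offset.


Try each offset into the search buffer:
  offset=1 (pos 6, char 'b'): match length 3
  offset=2 (pos 5, char 'c'): match length 0
  offset=3 (pos 4, char 'c'): match length 0
  offset=4 (pos 3, char 'c'): match length 0
  offset=5 (pos 2, char 'b'): match length 1
  offset=6 (pos 1, char 'b'): match length 2
  offset=7 (pos 0, char 'b'): match length 4
Longest match has length 4 at offset 7.
next_char = character at position 7 + 4 = 11 -> 'b'

Best match: offset=7, length=4 (matching 'bbbc' starting at position 0)
LZ77 triple: (7, 4, 'b')


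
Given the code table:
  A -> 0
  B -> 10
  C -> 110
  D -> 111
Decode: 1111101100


Decoding:
111 -> D
110 -> C
110 -> C
0 -> A


Result: DCCA


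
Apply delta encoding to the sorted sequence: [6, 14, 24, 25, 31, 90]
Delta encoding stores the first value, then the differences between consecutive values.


First value: 6
Deltas:
  14 - 6 = 8
  24 - 14 = 10
  25 - 24 = 1
  31 - 25 = 6
  90 - 31 = 59


Delta encoded: [6, 8, 10, 1, 6, 59]


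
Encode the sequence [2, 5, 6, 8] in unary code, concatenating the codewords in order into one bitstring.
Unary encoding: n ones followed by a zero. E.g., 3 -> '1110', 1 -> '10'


Encode each number as n ones followed by a terminating 0:
  2 -> 110 (3 bits)
  5 -> 111110 (6 bits)
  6 -> 1111110 (7 bits)
  8 -> 111111110 (9 bits)
Total length = 3 + 6 + 7 + 9 = 25 bits.

Unary([2, 5, 6, 8]) = 1101111101111110111111110 (25 bits)


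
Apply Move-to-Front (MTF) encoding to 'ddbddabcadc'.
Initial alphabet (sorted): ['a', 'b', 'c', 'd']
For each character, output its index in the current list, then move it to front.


MTF encoding:
'd': index 3 in ['a', 'b', 'c', 'd'] -> ['d', 'a', 'b', 'c']
'd': index 0 in ['d', 'a', 'b', 'c'] -> ['d', 'a', 'b', 'c']
'b': index 2 in ['d', 'a', 'b', 'c'] -> ['b', 'd', 'a', 'c']
'd': index 1 in ['b', 'd', 'a', 'c'] -> ['d', 'b', 'a', 'c']
'd': index 0 in ['d', 'b', 'a', 'c'] -> ['d', 'b', 'a', 'c']
'a': index 2 in ['d', 'b', 'a', 'c'] -> ['a', 'd', 'b', 'c']
'b': index 2 in ['a', 'd', 'b', 'c'] -> ['b', 'a', 'd', 'c']
'c': index 3 in ['b', 'a', 'd', 'c'] -> ['c', 'b', 'a', 'd']
'a': index 2 in ['c', 'b', 'a', 'd'] -> ['a', 'c', 'b', 'd']
'd': index 3 in ['a', 'c', 'b', 'd'] -> ['d', 'a', 'c', 'b']
'c': index 2 in ['d', 'a', 'c', 'b'] -> ['c', 'd', 'a', 'b']


Output: [3, 0, 2, 1, 0, 2, 2, 3, 2, 3, 2]


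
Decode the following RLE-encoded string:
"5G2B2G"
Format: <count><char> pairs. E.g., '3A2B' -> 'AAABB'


Expanding each <count><char> pair:
  5G -> 'GGGGG'
  2B -> 'BB'
  2G -> 'GG'

Decoded = GGGGGBBGG


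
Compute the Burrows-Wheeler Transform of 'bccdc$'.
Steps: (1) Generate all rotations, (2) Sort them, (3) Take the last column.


Rotations (sorted):
  0: $bccdc -> last char: c
  1: bccdc$ -> last char: $
  2: c$bccd -> last char: d
  3: ccdc$b -> last char: b
  4: cdc$bc -> last char: c
  5: dc$bcc -> last char: c


BWT = c$dbcc


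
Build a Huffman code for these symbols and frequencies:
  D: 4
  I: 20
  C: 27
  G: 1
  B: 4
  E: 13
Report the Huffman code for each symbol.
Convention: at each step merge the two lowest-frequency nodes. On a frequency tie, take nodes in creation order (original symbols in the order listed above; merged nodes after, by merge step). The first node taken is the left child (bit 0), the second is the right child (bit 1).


Huffman tree construction:
Step 1: Merge G(1) + D(4) = 5
Step 2: Merge B(4) + (G+D)(5) = 9
Step 3: Merge (B+(G+D))(9) + E(13) = 22
Step 4: Merge I(20) + ((B+(G+D))+E)(22) = 42
Step 5: Merge C(27) + (I+((B+(G+D))+E))(42) = 69
Read each symbol's code off the tree from the root (left child = 0, right child = 1).

Codes:
  D: 11011 (length 5)
  I: 10 (length 2)
  C: 0 (length 1)
  G: 11010 (length 5)
  B: 1100 (length 4)
  E: 111 (length 3)
Average code length: 147/69 = 2.1304 bits/symbol


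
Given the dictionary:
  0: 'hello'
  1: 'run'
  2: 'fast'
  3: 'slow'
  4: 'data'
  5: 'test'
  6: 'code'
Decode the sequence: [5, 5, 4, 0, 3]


Look up each index in the dictionary:
  5 -> 'test'
  5 -> 'test'
  4 -> 'data'
  0 -> 'hello'
  3 -> 'slow'

Decoded: "test test data hello slow"


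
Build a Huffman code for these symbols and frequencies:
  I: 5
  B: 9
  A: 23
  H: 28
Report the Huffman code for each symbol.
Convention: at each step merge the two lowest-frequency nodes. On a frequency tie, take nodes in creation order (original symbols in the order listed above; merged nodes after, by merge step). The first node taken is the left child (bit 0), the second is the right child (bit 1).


Huffman tree construction:
Step 1: Merge I(5) + B(9) = 14
Step 2: Merge (I+B)(14) + A(23) = 37
Step 3: Merge H(28) + ((I+B)+A)(37) = 65
Read each symbol's code off the tree from the root (left child = 0, right child = 1).

Codes:
  I: 100 (length 3)
  B: 101 (length 3)
  A: 11 (length 2)
  H: 0 (length 1)
Average code length: 116/65 = 1.7846 bits/symbol


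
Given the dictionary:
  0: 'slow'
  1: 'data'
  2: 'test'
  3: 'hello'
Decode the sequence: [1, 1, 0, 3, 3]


Look up each index in the dictionary:
  1 -> 'data'
  1 -> 'data'
  0 -> 'slow'
  3 -> 'hello'
  3 -> 'hello'

Decoded: "data data slow hello hello"


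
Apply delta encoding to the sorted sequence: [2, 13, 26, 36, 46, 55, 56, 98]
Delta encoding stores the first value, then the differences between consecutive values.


First value: 2
Deltas:
  13 - 2 = 11
  26 - 13 = 13
  36 - 26 = 10
  46 - 36 = 10
  55 - 46 = 9
  56 - 55 = 1
  98 - 56 = 42


Delta encoded: [2, 11, 13, 10, 10, 9, 1, 42]


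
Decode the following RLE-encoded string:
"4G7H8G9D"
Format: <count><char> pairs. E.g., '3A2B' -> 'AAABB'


Expanding each <count><char> pair:
  4G -> 'GGGG'
  7H -> 'HHHHHHH'
  8G -> 'GGGGGGGG'
  9D -> 'DDDDDDDDD'

Decoded = GGGGHHHHHHHGGGGGGGGDDDDDDDDD


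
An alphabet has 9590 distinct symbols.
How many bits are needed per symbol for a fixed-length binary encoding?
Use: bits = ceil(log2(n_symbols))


log2(9590) = 13.2273
Bracket: 2^13 = 8192 < 9590 <= 2^14 = 16384
So ceil(log2(9590)) = 14

bits = ceil(log2(9590)) = ceil(13.2273) = 14 bits


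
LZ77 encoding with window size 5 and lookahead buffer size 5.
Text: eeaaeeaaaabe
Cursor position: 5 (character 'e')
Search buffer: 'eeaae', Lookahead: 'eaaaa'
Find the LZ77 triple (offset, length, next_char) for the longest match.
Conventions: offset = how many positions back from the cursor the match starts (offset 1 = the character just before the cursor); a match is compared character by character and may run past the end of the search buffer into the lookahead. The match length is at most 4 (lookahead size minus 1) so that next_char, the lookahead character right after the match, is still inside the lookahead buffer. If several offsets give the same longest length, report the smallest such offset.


Try each offset into the search buffer:
  offset=1 (pos 4, char 'e'): match length 1
  offset=2 (pos 3, char 'a'): match length 0
  offset=3 (pos 2, char 'a'): match length 0
  offset=4 (pos 1, char 'e'): match length 3
  offset=5 (pos 0, char 'e'): match length 1
Longest match has length 3 at offset 4.
next_char = character at position 5 + 3 = 8 -> 'a'

Best match: offset=4, length=3 (matching 'eaa' starting at position 1)
LZ77 triple: (4, 3, 'a')


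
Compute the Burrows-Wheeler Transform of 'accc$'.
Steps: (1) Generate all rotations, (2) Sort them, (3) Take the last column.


Rotations (sorted):
  0: $accc -> last char: c
  1: accc$ -> last char: $
  2: c$acc -> last char: c
  3: cc$ac -> last char: c
  4: ccc$a -> last char: a


BWT = c$cca


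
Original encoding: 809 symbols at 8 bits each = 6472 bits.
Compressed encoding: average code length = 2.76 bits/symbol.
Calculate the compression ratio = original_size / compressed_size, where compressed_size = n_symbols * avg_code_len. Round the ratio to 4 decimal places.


original_size = n_symbols * orig_bits = 809 * 8 = 6472 bits
compressed_size = n_symbols * avg_code_len = 809 * 2.76 = 2232.84 bits
ratio = original_size / compressed_size = 6472 / 2232.84 = 2.8986

Compression ratio = 2.8986


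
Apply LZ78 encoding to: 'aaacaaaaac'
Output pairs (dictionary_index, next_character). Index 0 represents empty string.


LZ78 encoding steps:
Dictionary: {0: ''}
Step 1: w='' (idx 0), next='a' -> output (0, 'a'), add 'a' as idx 1
Step 2: w='a' (idx 1), next='a' -> output (1, 'a'), add 'aa' as idx 2
Step 3: w='' (idx 0), next='c' -> output (0, 'c'), add 'c' as idx 3
Step 4: w='aa' (idx 2), next='a' -> output (2, 'a'), add 'aaa' as idx 4
Step 5: w='aa' (idx 2), next='c' -> output (2, 'c'), add 'aac' as idx 5


Encoded: [(0, 'a'), (1, 'a'), (0, 'c'), (2, 'a'), (2, 'c')]


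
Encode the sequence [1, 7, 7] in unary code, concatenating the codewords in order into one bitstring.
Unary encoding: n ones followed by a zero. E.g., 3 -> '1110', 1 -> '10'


Encode each number as n ones followed by a terminating 0:
  1 -> 10 (2 bits)
  7 -> 11111110 (8 bits)
  7 -> 11111110 (8 bits)
Total length = 2 + 8 + 8 = 18 bits.

Unary([1, 7, 7]) = 101111111011111110 (18 bits)


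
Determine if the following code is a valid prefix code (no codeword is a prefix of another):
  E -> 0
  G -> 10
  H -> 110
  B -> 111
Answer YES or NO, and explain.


Checking each pair (does one codeword prefix another?):
  E='0' vs G='10': no prefix
  E='0' vs H='110': no prefix
  E='0' vs B='111': no prefix
  G='10' vs E='0': no prefix
  G='10' vs H='110': no prefix
  G='10' vs B='111': no prefix
  H='110' vs E='0': no prefix
  H='110' vs G='10': no prefix
  H='110' vs B='111': no prefix
  B='111' vs E='0': no prefix
  B='111' vs G='10': no prefix
  B='111' vs H='110': no prefix
No violation found over all pairs.

YES -- this is a valid prefix code. No codeword is a prefix of any other codeword.


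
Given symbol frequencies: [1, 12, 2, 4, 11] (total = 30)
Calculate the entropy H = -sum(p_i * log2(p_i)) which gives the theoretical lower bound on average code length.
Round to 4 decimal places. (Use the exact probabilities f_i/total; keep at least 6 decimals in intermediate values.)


Per-symbol terms -p_i * log2(p_i) with p_i = f_i/30:
  p = 1/30 = 0.033333: log2(p) = -4.906891, -p*log2(p) = 0.163563
  p = 12/30 = 0.400000: log2(p) = -1.321928, -p*log2(p) = 0.528771
  p = 2/30 = 0.066667: log2(p) = -3.906891, -p*log2(p) = 0.260459
  p = 4/30 = 0.133333: log2(p) = -2.906891, -p*log2(p) = 0.387585
  p = 11/30 = 0.366667: log2(p) = -1.447459, -p*log2(p) = 0.530735
H = 0.163563 + 0.528771 + 0.260459 + 0.387585 + 0.530735 = 1.871113

H = 1.8711 bits/symbol


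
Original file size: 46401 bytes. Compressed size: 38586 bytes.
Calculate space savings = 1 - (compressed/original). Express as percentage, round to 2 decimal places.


ratio = compressed/original = 38586/46401 = 0.831577
savings = 1 - ratio = 1 - 0.831577 = 0.168423
as a percentage: 0.168423 * 100 = 16.84%

Space savings = 1 - 38586/46401 = 16.84%


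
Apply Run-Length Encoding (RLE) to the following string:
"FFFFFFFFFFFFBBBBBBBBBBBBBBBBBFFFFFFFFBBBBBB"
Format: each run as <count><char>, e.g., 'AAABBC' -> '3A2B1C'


Scanning runs left to right:
  i=0: run of 'F' x 12 -> '12F'
  i=12: run of 'B' x 17 -> '17B'
  i=29: run of 'F' x 8 -> '8F'
  i=37: run of 'B' x 6 -> '6B'

RLE = 12F17B8F6B


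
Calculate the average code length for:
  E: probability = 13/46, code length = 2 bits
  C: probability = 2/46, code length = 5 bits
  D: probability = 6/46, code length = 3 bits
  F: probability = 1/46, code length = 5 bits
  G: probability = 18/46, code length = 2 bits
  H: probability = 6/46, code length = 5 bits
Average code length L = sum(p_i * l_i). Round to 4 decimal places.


Weighted contributions p_i * l_i:
  E: (13/46) * 2 = 26/46
  C: (2/46) * 5 = 10/46
  D: (6/46) * 3 = 18/46
  F: (1/46) * 5 = 5/46
  G: (18/46) * 2 = 36/46
  H: (6/46) * 5 = 30/46
Sum = (26 + 10 + 18 + 5 + 36 + 30)/46 = 125/46

L = 125/46 = 2.7174 bits/symbol


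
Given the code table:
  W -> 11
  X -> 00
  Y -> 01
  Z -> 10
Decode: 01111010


Decoding:
01 -> Y
11 -> W
10 -> Z
10 -> Z


Result: YWZZ


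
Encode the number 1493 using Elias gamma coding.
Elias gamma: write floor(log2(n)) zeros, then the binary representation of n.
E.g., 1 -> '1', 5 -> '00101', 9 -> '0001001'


num_bits = floor(log2(1493)) + 1 = 11
leading_zeros = num_bits - 1 = 10
binary(1493) = 10111010101

Elias gamma(1493) = '0000000000' + '10111010101' = 000000000010111010101 (21 bits)


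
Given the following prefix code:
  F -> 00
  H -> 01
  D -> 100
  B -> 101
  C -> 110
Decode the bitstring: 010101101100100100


Decoding step by step:
Bits 01 -> H
Bits 01 -> H
Bits 01 -> H
Bits 101 -> B
Bits 100 -> D
Bits 100 -> D
Bits 100 -> D


Decoded message: HHHBDDD


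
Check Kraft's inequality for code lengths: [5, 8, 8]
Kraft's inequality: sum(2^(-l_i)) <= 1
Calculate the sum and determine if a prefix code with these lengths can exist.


Sum = 2^(-5) + 2^(-8) + 2^(-8)
    = 0.03125 + 0.00390625 + 0.00390625
    = 10/256 = 0.0390625
Since 0.0390625 <= 1, Kraft's inequality IS satisfied.
A prefix code with these lengths CAN exist.

Kraft sum = 0.0390625. Satisfied.


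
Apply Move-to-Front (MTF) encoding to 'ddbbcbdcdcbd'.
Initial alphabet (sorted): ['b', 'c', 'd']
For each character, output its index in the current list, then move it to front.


MTF encoding:
'd': index 2 in ['b', 'c', 'd'] -> ['d', 'b', 'c']
'd': index 0 in ['d', 'b', 'c'] -> ['d', 'b', 'c']
'b': index 1 in ['d', 'b', 'c'] -> ['b', 'd', 'c']
'b': index 0 in ['b', 'd', 'c'] -> ['b', 'd', 'c']
'c': index 2 in ['b', 'd', 'c'] -> ['c', 'b', 'd']
'b': index 1 in ['c', 'b', 'd'] -> ['b', 'c', 'd']
'd': index 2 in ['b', 'c', 'd'] -> ['d', 'b', 'c']
'c': index 2 in ['d', 'b', 'c'] -> ['c', 'd', 'b']
'd': index 1 in ['c', 'd', 'b'] -> ['d', 'c', 'b']
'c': index 1 in ['d', 'c', 'b'] -> ['c', 'd', 'b']
'b': index 2 in ['c', 'd', 'b'] -> ['b', 'c', 'd']
'd': index 2 in ['b', 'c', 'd'] -> ['d', 'b', 'c']


Output: [2, 0, 1, 0, 2, 1, 2, 2, 1, 1, 2, 2]
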